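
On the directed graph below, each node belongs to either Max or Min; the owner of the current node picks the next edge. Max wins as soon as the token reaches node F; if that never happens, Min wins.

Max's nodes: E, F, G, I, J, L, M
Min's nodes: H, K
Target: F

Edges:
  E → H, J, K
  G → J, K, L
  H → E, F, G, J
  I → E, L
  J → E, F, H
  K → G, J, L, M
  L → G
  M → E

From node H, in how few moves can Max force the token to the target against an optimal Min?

A0 = {F}
A1: add {J} — J (Max) has J→F.
A2: add {E, G} — E (Max) has E→J; G (Max) has G→J.
A3: add {H, I, L, M} — H (Min): all of {E, F, G, J} already in; I (Max) has I→E; L (Max) has L→G; M (Max) has M→E.
H enters the attractor at level 3, so Max can force the target in 3 moves from there.

3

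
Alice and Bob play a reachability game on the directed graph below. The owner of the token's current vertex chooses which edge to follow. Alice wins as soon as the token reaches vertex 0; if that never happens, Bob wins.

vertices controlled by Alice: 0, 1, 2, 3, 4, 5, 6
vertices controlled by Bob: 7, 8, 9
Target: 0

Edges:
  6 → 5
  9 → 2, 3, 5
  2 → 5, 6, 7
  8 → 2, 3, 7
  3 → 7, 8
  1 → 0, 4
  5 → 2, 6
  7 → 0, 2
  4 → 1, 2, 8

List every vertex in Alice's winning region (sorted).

0, 1, 4

A0 = {0}
A1: add {1} — 1 (Alice) has 1→0.
A2: add {4} — 4 (Alice) has 4→1.
A3 = A2; e.g. 2 (Alice) has no edge into A2. Fixed point.
Alice's winning region = {0, 1, 4}.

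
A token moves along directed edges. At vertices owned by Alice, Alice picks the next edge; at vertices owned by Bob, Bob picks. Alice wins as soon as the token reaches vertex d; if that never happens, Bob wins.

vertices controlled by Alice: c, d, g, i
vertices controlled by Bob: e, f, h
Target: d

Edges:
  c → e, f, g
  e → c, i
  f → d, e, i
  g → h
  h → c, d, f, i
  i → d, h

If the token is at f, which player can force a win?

A0 = {d}
A1: add {i} — i (Alice) has i→d.
A2 = A1; e.g. c (Alice) has no edge into A1. Fixed point.
f never enters the attractor, so Bob can avoid the target forever.

Bob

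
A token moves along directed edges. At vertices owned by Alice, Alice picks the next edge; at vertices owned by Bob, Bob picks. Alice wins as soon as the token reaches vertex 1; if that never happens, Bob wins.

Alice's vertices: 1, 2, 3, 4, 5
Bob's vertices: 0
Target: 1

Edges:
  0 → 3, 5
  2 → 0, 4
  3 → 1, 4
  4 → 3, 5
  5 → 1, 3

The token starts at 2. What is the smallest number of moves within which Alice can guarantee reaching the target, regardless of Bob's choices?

A0 = {1}
A1: add {3, 5} — 3 (Alice) has 3→1; 5 (Alice) has 5→1.
A2: add {0, 4} — 0 (Bob): all of {3, 5} already in; 4 (Alice) has 4→3.
A3: add {2} — 2 (Alice) has 2→0.
A3 = all vertices. Fixed point.
2 enters the attractor at level 3, so Alice can force the target in 3 moves from there.

3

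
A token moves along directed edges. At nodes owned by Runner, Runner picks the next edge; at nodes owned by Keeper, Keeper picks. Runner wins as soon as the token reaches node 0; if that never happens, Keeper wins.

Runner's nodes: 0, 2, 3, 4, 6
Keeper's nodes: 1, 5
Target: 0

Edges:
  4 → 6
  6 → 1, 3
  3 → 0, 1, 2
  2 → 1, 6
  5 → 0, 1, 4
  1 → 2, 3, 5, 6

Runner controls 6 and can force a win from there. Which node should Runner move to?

3

A0 = {0}
A1: add {3} — 3 (Runner) has 3→0.
A2: add {6} — 6 (Runner) has 6→3.
A3: add {2, 4} — 2 (Runner) has 2→6; 4 (Runner) has 4→6.
A4 = A3; e.g. 1 (Keeper) can still go to 5. Fixed point.
From 6, successor 3 is in the attractor (rank 1); the other successor 1 is not.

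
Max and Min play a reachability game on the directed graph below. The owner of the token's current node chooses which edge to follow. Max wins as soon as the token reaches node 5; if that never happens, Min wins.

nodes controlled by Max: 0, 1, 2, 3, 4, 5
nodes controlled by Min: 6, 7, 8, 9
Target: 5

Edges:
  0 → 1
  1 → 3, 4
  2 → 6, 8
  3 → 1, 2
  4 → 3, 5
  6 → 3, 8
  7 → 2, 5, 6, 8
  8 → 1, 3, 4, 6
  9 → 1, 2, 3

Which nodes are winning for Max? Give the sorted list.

0, 1, 3, 4, 5

A0 = {5}
A1: add {4} — 4 (Max) has 4→5.
A2: add {1} — 1 (Max) has 1→4.
A3: add {0, 3} — 0 (Max) has 0→1; 3 (Max) has 3→1.
A4 = A3; e.g. 2 (Max) has no edge into A3. Fixed point.
Max's winning region = {0, 1, 3, 4, 5}.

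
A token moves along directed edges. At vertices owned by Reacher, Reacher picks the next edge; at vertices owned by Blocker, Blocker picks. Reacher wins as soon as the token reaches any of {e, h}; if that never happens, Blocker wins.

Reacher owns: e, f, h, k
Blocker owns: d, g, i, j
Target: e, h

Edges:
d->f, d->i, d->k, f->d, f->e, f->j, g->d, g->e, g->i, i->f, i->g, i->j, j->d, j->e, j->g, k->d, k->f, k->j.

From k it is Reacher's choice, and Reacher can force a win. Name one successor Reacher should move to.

f

A0 = {e, h}
A1: add {f} — f (Reacher) has f→e.
A2: add {k} — k (Reacher) has k→f.
A3 = A2; e.g. d (Blocker) can still go to i. Fixed point.
From k, successor f is in the attractor (rank 1); the other successors d, j are not.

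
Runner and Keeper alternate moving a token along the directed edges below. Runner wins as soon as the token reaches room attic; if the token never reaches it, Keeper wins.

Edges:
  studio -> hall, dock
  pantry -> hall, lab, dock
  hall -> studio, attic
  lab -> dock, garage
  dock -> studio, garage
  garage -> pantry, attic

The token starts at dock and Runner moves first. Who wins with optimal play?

Keeper

Track states (vertex, player-to-move).
A0 = {(attic,Runner), (attic,Keeper)}
A1: add {(hall,Runner), (garage,Runner)}.
A2 = A1; e.g. (studio,Runner) stays out. (dock,Runner) never enters ⇒ Keeper avoids the target.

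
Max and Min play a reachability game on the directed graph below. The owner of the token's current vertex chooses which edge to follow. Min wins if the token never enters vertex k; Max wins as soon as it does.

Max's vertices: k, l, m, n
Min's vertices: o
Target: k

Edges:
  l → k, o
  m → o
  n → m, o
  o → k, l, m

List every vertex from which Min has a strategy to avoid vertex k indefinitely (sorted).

A0 = {k}
A1: add {l} — l (Max) has l→k.
A2 = A1; e.g. m (Max) has no edge into A1. Fixed point.
Max's attractor = {k, l}; Min avoids the target exactly from the complement.

m, n, o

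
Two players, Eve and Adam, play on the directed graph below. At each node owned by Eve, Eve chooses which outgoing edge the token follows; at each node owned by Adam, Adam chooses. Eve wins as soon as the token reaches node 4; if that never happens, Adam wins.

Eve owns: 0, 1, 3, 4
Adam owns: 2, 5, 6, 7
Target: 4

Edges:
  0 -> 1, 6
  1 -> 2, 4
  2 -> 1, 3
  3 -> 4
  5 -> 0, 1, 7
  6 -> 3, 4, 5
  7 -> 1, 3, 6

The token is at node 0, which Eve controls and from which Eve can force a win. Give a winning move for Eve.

A0 = {4}
A1: add {1, 3} — 1 (Eve) has 1→4; 3 (Eve) has 3→4.
A2: add {0, 2} — 0 (Eve) has 0→1; 2 (Adam): all of {1, 3} already in.
A3 = A2; e.g. 5 (Adam) can still go to 7. Fixed point.
From 0, successor 1 is in the attractor (rank 1); the other successor 6 is not.

1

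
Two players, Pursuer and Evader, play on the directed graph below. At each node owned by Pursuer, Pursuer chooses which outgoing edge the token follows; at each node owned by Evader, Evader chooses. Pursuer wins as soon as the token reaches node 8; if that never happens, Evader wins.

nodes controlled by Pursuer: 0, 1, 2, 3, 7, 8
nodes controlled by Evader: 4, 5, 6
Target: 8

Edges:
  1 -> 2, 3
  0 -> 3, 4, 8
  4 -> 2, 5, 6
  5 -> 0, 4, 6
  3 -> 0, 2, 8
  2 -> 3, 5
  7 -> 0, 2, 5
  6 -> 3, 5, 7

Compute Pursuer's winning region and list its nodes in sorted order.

A0 = {8}
A1: add {0, 3} — 0 (Pursuer) has 0→8; 3 (Pursuer) has 3→8.
A2: add {1, 2, 7} — 1 (Pursuer) has 1→3; 2 (Pursuer) has 2→3; 7 (Pursuer) has 7→0.
A3 = A2; e.g. 4 (Evader) can still go to 5. Fixed point.
Pursuer's winning region = {0, 1, 2, 3, 7, 8}.

0, 1, 2, 3, 7, 8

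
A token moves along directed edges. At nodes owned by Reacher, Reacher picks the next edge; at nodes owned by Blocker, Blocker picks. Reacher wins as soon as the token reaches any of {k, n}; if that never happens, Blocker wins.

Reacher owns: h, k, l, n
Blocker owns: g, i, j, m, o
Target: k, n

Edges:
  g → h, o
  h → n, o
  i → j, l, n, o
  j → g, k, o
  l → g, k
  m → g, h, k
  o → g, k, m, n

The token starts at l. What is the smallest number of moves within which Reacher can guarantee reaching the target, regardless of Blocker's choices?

1

A0 = {k, n}
A1: add {h, l} — h (Reacher) has h→n; l (Reacher) has l→k.
A2 = A1; e.g. g (Blocker) can still go to o. Fixed point.
l enters the attractor at level 1, so Reacher can force the target in 1 move from there.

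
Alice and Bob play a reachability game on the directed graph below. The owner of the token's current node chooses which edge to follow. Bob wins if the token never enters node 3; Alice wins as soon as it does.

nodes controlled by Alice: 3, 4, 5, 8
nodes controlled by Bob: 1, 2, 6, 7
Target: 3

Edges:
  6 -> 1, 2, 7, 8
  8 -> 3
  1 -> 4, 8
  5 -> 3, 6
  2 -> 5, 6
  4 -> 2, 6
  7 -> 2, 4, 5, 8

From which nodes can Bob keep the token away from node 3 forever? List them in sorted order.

A0 = {3}
A1: add {5, 8} — 5 (Alice) has 5→3; 8 (Alice) has 8→3.
A2 = A1; e.g. 1 (Bob) can still go to 4. Fixed point.
Alice's attractor = {3, 5, 8}; Bob avoids the target exactly from the complement.

1, 2, 4, 6, 7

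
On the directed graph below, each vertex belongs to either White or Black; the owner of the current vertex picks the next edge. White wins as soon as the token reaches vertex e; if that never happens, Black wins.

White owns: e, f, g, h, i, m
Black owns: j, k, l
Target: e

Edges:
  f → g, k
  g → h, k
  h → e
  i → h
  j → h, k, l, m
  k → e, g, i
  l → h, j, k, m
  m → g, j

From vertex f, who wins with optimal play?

White

A0 = {e}
A1: add {h} — h (White) has h→e.
A2: add {g, i} — g (White) has g→h; i (White) has i→h.
A3: add {f, k, m} — f (White) has f→g; k (Black): all of {e, g, i} already in; m (White) has m→g.
A4 = A3; e.g. j (Black) can still go to l. Fixed point.
f ∈ A3, so White can force the target.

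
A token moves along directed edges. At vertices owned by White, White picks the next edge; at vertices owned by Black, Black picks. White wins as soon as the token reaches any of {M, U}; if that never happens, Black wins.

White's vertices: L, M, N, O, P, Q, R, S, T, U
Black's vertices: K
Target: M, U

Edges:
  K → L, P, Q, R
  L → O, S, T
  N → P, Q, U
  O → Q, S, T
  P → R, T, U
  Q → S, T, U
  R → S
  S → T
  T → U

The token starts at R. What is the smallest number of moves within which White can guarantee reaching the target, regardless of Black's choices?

3

A0 = {M, U}
A1: add {N, P, Q, T} — N (White) has N→U; P (White) has P→U; Q (White) has Q→U; T (White) has T→U.
A2: add {L, O, S} — L (White) has L→T; O (White) has O→Q; S (White) has S→T.
A3: add {R} — R (White) has R→S.
R enters the attractor at level 3, so White can force the target in 3 moves from there.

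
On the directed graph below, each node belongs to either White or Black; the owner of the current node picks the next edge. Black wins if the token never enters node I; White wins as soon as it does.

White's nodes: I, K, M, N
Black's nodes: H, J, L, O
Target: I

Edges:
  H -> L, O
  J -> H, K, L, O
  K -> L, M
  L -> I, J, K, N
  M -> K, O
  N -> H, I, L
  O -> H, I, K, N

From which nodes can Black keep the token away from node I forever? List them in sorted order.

A0 = {I}
A1: add {N} — N (White) has N→I.
A2 = A1; e.g. H (Black) can still go to L. Fixed point.
White's attractor = {I, N}; Black avoids the target exactly from the complement.

H, J, K, L, M, O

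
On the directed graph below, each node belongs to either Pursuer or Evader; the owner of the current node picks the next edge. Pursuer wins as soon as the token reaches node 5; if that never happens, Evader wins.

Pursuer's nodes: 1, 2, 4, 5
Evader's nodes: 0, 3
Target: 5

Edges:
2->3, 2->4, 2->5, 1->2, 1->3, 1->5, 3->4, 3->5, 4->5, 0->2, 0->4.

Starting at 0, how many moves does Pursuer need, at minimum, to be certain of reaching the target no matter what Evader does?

A0 = {5}
A1: add {1, 2, 4} — 1 (Pursuer) has 1→5; 2 (Pursuer) has 2→5; 4 (Pursuer) has 4→5.
A2: add {0, 3} — 0 (Evader): all of {2, 4} already in; 3 (Evader): all of {4, 5} already in.
A2 = all vertices. Fixed point.
0 enters the attractor at level 2, so Pursuer can force the target in 2 moves from there.

2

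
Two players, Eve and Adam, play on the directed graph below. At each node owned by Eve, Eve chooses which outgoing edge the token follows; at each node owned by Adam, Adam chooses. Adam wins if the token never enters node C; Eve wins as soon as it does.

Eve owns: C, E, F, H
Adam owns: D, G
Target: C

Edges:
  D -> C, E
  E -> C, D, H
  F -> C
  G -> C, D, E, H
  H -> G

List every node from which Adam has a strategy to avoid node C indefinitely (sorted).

G, H

A0 = {C}
A1: add {E, F} — E (Eve) has E→C; F (Eve) has F→C.
A2: add {D} — D (Adam): all of {C, E} already in.
A3 = A2; e.g. G (Adam) can still go to H. Fixed point.
Eve's attractor = {C, D, E, F}; Adam avoids the target exactly from the complement.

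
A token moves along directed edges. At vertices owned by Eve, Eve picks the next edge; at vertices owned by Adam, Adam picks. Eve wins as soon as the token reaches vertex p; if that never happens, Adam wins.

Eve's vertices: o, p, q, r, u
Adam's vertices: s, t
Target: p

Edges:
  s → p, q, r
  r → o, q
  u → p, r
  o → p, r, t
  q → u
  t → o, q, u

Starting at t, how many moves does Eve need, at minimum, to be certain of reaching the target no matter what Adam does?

A0 = {p}
A1: add {o, u} — o (Eve) has o→p; u (Eve) has u→p.
A2: add {q, r} — q (Eve) has q→u; r (Eve) has r→o.
A3: add {s, t} — s (Adam): all of {p, q, r} already in; t (Adam): all of {o, q, u} already in.
A3 = all vertices. Fixed point.
t enters the attractor at level 3, so Eve can force the target in 3 moves from there.

3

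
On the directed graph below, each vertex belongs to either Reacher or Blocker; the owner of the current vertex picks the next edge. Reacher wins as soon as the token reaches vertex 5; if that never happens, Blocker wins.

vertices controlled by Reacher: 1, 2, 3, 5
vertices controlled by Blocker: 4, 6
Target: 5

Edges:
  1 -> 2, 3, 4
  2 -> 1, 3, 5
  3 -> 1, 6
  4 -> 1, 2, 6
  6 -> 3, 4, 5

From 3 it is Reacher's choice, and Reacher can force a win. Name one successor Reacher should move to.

A0 = {5}
A1: add {2} — 2 (Reacher) has 2→5.
A2: add {1} — 1 (Reacher) has 1→2.
A3: add {3} — 3 (Reacher) has 3→1.
A4 = A3; e.g. 4 (Blocker) can still go to 6. Fixed point.
From 3, successor 1 is in the attractor (rank 2); the other successor 6 is not.

1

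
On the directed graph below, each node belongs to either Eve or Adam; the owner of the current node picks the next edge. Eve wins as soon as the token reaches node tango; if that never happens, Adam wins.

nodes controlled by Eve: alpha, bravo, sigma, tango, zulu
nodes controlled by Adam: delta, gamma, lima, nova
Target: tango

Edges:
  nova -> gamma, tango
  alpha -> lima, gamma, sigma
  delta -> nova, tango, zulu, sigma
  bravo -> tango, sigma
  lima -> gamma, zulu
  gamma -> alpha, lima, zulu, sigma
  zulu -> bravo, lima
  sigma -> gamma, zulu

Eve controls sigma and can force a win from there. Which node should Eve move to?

A0 = {tango}
A1: add {bravo} — bravo (Eve) has bravo→tango.
A2: add {zulu} — zulu (Eve) has zulu→bravo.
A3: add {sigma} — sigma (Eve) has sigma→zulu.
A4: add {alpha} — alpha (Eve) has alpha→sigma.
A5 = A4; e.g. nova (Adam) can still go to gamma. Fixed point.
From sigma, successor zulu is in the attractor (rank 2); the other successor gamma is not.

zulu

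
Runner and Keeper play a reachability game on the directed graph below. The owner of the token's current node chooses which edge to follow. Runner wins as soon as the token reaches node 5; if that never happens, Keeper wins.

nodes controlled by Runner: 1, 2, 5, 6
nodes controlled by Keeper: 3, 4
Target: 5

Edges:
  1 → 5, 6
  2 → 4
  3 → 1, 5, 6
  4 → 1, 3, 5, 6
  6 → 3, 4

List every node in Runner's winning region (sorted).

1, 5

A0 = {5}
A1: add {1} — 1 (Runner) has 1→5.
A2 = A1; e.g. 2 (Runner) has no edge into A1. Fixed point.
Runner's winning region = {1, 5}.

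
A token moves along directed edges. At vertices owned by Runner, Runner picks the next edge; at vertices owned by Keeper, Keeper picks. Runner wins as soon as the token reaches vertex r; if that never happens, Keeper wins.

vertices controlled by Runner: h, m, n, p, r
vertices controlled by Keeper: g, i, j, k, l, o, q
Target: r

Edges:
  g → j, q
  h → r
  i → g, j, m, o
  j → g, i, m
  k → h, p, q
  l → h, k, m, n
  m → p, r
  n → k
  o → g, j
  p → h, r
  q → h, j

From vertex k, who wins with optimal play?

Keeper

A0 = {r}
A1: add {h, m, p} — h (Runner) has h→r; m (Runner) has m→r; p (Runner) has p→r.
A2 = A1; e.g. g (Keeper) can still go to j. Fixed point.
k never enters the attractor, so Keeper can avoid the target forever.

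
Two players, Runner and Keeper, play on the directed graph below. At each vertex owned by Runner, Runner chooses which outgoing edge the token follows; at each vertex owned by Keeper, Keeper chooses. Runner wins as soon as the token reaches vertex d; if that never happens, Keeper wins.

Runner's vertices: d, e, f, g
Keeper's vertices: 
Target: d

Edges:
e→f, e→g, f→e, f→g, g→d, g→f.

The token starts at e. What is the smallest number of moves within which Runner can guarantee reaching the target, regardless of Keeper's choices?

2

A0 = {d}
A1: add {g} — g (Runner) has g→d.
A2: add {e, f} — e (Runner) has e→g; f (Runner) has f→g.
A2 = all vertices. Fixed point.
e enters the attractor at level 2, so Runner can force the target in 2 moves from there.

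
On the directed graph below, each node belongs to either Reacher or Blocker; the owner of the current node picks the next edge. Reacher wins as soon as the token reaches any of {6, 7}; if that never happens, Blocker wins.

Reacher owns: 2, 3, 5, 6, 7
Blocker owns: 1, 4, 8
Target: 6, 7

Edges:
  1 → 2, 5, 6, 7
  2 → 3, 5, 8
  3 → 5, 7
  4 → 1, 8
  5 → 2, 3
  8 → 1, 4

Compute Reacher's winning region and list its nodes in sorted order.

A0 = {6, 7}
A1: add {3} — 3 (Reacher) has 3→7.
A2: add {2, 5} — 2 (Reacher) has 2→3; 5 (Reacher) has 5→3.
A3: add {1} — 1 (Blocker): all of {2, 5, 6, 7} already in.
A4 = A3; e.g. 4 (Blocker) can still go to 8. Fixed point.
Reacher's winning region = {1, 2, 3, 5, 6, 7}.

1, 2, 3, 5, 6, 7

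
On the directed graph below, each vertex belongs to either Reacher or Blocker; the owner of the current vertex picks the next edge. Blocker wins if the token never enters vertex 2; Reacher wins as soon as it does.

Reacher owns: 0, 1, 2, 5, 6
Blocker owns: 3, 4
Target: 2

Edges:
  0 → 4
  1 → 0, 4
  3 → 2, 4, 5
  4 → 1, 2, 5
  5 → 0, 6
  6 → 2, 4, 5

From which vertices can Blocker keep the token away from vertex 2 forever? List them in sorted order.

0, 1, 3, 4

A0 = {2}
A1: add {6} — 6 (Reacher) has 6→2.
A2: add {5} — 5 (Reacher) has 5→6.
A3 = A2; e.g. 0 (Reacher) has no edge into A2. Fixed point.
Reacher's attractor = {2, 5, 6}; Blocker avoids the target exactly from the complement.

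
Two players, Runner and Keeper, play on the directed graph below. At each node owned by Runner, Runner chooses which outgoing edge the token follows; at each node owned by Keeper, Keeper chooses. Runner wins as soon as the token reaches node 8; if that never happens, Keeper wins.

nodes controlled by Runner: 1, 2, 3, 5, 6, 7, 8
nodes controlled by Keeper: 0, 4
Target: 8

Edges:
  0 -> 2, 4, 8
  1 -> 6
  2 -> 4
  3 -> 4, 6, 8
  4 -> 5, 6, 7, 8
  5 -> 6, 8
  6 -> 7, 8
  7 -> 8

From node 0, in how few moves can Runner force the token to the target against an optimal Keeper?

A0 = {8}
A1: add {3, 5, 6, 7} — 3 (Runner) has 3→8; 5 (Runner) has 5→8; 6 (Runner) has 6→8; 7 (Runner) has 7→8.
A2: add {1, 4} — 1 (Runner) has 1→6; 4 (Keeper): all of {5, 6, 7, 8} already in.
A3: add {2} — 2 (Runner) has 2→4.
A4: add {0} — 0 (Keeper): all of {2, 4, 8} already in.
A4 = all vertices. Fixed point.
0 enters the attractor at level 4, so Runner can force the target in 4 moves from there.

4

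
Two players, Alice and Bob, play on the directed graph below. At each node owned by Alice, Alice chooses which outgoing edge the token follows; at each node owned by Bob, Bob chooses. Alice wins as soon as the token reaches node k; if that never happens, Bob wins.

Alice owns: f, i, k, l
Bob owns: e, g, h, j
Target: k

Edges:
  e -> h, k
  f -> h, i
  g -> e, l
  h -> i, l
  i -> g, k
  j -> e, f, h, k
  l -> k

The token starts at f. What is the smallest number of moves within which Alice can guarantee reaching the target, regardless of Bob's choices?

A0 = {k}
A1: add {i, l} — i (Alice) has i→k; l (Alice) has l→k.
A2: add {f, h} — f (Alice) has f→i; h (Bob): all of {i, l} already in.
f enters the attractor at level 2, so Alice can force the target in 2 moves from there.

2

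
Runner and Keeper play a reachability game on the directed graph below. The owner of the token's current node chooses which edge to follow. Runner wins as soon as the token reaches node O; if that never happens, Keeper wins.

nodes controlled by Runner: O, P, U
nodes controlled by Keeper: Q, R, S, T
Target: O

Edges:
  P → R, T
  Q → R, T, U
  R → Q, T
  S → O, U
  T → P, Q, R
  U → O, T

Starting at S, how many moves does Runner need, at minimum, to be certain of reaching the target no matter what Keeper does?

A0 = {O}
A1: add {U} — U (Runner) has U→O.
A2: add {S} — S (Keeper): all of {O, U} already in.
A3 = A2; e.g. P (Runner) has no edge into A2. Fixed point.
S enters the attractor at level 2, so Runner can force the target in 2 moves from there.

2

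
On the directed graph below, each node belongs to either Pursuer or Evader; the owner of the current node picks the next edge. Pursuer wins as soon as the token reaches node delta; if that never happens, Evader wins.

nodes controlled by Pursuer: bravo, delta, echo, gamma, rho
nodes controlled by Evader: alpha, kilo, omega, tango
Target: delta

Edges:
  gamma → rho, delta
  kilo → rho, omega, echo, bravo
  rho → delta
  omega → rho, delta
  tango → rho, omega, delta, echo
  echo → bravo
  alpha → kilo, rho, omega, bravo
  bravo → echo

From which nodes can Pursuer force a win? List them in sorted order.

delta, gamma, omega, rho

A0 = {delta}
A1: add {gamma, rho} — gamma (Pursuer) has gamma→delta; rho (Pursuer) has rho→delta.
A2: add {omega} — omega (Evader): all of {rho, delta} already in.
A3 = A2; e.g. kilo (Evader) can still go to echo. Fixed point.
Pursuer's winning region = {delta, gamma, omega, rho}.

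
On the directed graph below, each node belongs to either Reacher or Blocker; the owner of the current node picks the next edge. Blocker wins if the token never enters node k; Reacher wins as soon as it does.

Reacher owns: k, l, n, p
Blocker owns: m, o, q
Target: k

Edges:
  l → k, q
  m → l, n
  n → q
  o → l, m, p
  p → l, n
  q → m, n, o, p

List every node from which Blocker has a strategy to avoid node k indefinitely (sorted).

A0 = {k}
A1: add {l} — l (Reacher) has l→k.
A2: add {p} — p (Reacher) has p→l.
A3 = A2; e.g. m (Blocker) can still go to n. Fixed point.
Reacher's attractor = {k, l, p}; Blocker avoids the target exactly from the complement.

m, n, o, q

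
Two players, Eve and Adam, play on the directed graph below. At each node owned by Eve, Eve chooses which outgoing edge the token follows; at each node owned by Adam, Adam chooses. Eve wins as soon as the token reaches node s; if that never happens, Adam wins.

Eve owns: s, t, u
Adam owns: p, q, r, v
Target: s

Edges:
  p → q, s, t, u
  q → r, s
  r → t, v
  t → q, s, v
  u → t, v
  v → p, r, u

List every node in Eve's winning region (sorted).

A0 = {s}
A1: add {t} — t (Eve) has t→s.
A2: add {u} — u (Eve) has u→t.
A3 = A2; e.g. p (Adam) can still go to q. Fixed point.
Eve's winning region = {s, t, u}.

s, t, u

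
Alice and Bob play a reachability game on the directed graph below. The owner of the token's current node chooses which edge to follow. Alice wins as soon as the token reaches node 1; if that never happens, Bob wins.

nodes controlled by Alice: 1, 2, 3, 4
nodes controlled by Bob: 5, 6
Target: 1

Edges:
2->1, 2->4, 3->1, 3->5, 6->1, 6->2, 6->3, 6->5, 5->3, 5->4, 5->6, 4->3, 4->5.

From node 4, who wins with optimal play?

Alice

A0 = {1}
A1: add {2, 3} — 2 (Alice) has 2→1; 3 (Alice) has 3→1.
A2: add {4} — 4 (Alice) has 4→3.
A3 = A2; e.g. 5 (Bob) can still go to 6. Fixed point.
4 ∈ A2, so Alice can force the target.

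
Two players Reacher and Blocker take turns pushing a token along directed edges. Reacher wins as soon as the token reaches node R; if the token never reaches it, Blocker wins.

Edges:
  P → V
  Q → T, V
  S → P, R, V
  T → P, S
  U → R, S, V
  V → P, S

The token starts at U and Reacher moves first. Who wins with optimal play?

Track states (vertex, player-to-move).
A0 = {(R,Reacher), (R,Blocker)}
A1: add {(S,Reacher), (U,Reacher)}.
(U,Reacher) ∈ A1 ⇒ Reacher forces the target.

Reacher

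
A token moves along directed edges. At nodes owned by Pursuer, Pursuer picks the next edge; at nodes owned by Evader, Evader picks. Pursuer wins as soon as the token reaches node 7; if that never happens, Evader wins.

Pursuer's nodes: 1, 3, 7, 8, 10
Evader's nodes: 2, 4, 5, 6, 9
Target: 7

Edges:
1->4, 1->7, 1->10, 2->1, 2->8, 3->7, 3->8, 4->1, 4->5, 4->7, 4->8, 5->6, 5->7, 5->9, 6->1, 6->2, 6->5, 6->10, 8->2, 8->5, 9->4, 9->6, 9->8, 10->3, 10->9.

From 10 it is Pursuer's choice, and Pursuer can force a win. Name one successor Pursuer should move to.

A0 = {7}
A1: add {1, 3} — 1 (Pursuer) has 1→7; 3 (Pursuer) has 3→7.
A2: add {10} — 10 (Pursuer) has 10→3.
A3 = A2; e.g. 2 (Evader) can still go to 8. Fixed point.
From 10, successor 3 is in the attractor (rank 1); the other successor 9 is not.

3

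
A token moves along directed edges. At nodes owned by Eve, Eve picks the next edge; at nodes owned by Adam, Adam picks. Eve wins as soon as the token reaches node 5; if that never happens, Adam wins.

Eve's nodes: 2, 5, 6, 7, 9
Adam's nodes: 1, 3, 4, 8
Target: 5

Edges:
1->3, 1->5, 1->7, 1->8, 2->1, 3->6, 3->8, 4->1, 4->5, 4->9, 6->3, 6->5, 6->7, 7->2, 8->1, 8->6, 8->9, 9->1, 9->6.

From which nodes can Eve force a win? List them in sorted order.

A0 = {5}
A1: add {6} — 6 (Eve) has 6→5.
A2: add {9} — 9 (Eve) has 9→6.
A3 = A2; e.g. 1 (Adam) can still go to 3. Fixed point.
Eve's winning region = {5, 6, 9}.

5, 6, 9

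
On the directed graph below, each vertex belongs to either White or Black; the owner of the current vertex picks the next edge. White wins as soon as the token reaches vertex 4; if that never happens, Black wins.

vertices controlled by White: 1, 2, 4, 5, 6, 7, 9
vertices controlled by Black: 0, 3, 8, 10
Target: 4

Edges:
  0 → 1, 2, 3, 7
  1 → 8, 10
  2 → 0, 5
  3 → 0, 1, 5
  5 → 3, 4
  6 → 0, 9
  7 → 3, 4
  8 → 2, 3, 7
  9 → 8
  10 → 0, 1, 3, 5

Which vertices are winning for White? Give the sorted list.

A0 = {4}
A1: add {5, 7} — 5 (White) has 5→4; 7 (White) has 7→4.
A2: add {2} — 2 (White) has 2→5.
A3 = A2; e.g. 0 (Black) can still go to 1. Fixed point.
White's winning region = {2, 4, 5, 7}.

2, 4, 5, 7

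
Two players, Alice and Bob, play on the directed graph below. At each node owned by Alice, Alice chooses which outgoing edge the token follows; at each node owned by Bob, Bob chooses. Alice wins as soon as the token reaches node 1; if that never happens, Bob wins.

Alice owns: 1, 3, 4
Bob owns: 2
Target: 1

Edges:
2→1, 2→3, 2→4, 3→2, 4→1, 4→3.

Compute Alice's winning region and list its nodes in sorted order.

A0 = {1}
A1: add {4} — 4 (Alice) has 4→1.
A2 = A1; e.g. 2 (Bob) can still go to 3. Fixed point.
Alice's winning region = {1, 4}.

1, 4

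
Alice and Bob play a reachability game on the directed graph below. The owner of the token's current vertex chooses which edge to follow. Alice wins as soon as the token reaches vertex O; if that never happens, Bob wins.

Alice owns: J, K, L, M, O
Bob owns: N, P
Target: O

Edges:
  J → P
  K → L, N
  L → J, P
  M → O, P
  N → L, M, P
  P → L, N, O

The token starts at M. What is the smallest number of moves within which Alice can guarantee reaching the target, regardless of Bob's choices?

1

A0 = {O}
A1: add {M} — M (Alice) has M→O.
A2 = A1; e.g. J (Alice) has no edge into A1. Fixed point.
M enters the attractor at level 1, so Alice can force the target in 1 move from there.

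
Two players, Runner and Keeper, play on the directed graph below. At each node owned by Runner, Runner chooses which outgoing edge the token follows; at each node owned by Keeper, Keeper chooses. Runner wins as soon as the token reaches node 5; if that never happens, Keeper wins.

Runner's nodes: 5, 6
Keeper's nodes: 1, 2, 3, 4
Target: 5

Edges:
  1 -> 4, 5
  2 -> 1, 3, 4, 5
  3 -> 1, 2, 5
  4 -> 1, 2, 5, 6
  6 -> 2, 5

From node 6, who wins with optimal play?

A0 = {5}
A1: add {6} — 6 (Runner) has 6→5.
A2 = A1; e.g. 1 (Keeper) can still go to 4. Fixed point.
6 ∈ A1, so Runner can force the target.

Runner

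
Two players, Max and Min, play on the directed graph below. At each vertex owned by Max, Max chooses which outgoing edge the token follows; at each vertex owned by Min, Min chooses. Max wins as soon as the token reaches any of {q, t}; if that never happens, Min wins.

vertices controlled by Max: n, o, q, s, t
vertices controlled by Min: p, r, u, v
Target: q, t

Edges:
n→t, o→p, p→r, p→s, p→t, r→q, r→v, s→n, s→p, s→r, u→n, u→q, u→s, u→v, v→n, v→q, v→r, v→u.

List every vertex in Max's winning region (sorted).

A0 = {q, t}
A1: add {n} — n (Max) has n→t.
A2: add {s} — s (Max) has s→n.
A3 = A2; e.g. o (Max) has no edge into A2. Fixed point.
Max's winning region = {n, q, s, t}.

n, q, s, t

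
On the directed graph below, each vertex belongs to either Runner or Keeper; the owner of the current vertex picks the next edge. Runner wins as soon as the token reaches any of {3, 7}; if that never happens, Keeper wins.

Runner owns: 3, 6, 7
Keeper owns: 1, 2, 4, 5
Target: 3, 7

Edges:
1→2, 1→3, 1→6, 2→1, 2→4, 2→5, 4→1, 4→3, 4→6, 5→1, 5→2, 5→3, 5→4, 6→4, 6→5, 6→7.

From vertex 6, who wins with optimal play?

Runner

A0 = {3, 7}
A1: add {6} — 6 (Runner) has 6→7.
A2 = A1; e.g. 1 (Keeper) can still go to 2. Fixed point.
6 ∈ A1, so Runner can force the target.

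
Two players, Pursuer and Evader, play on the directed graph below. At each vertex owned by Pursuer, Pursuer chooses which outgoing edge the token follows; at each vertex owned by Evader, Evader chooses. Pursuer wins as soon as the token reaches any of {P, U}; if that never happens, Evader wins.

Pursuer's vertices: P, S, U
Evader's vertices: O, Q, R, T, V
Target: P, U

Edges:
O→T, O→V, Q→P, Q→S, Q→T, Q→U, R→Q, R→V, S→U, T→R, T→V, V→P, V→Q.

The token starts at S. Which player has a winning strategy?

Pursuer

A0 = {P, U}
A1: add {S} — S (Pursuer) has S→U.
A2 = A1; e.g. O (Evader) can still go to T. Fixed point.
S ∈ A1, so Pursuer can force the target.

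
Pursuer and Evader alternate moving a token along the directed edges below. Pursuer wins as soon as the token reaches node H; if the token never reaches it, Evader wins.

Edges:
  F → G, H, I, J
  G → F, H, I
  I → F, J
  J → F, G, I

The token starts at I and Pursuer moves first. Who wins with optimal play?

Track states (vertex, player-to-move).
A0 = {(H,Pursuer), (H,Evader)}
A1: add {(F,Pursuer), (G,Pursuer)}.
A2 = A1; e.g. (F,Evader) stays out. (I,Pursuer) never enters ⇒ Evader avoids the target.

Evader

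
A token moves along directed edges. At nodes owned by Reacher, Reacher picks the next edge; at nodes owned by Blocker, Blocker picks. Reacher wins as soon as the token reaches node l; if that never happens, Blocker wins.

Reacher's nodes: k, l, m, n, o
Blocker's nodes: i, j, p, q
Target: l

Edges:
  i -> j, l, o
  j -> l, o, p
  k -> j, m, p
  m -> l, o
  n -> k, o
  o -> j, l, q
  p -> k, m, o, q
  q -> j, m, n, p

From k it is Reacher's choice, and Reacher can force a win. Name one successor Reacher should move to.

m

A0 = {l}
A1: add {m, o} — m (Reacher) has m→l; o (Reacher) has o→l.
A2: add {k, n} — k (Reacher) has k→m; n (Reacher) has n→o.
A3 = A2; e.g. i (Blocker) can still go to j. Fixed point.
From k, successor m is in the attractor (rank 1); the other successors j, p are not.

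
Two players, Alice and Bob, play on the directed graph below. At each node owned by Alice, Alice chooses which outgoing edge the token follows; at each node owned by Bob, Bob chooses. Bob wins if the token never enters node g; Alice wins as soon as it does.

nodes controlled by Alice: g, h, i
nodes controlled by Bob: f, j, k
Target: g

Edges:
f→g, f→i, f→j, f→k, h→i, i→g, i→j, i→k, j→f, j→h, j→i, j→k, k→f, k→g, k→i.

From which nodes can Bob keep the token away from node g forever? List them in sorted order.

f, j, k

A0 = {g}
A1: add {i} — i (Alice) has i→g.
A2: add {h} — h (Alice) has h→i.
A3 = A2; e.g. f (Bob) can still go to j. Fixed point.
Alice's attractor = {g, h, i}; Bob avoids the target exactly from the complement.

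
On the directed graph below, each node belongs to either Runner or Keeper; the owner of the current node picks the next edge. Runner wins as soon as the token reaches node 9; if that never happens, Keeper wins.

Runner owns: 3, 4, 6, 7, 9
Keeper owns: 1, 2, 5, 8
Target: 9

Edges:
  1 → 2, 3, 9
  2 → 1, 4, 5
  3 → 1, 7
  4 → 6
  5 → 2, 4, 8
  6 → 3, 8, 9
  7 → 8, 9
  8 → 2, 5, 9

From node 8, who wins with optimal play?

Keeper

A0 = {9}
A1: add {6, 7} — 6 (Runner) has 6→9; 7 (Runner) has 7→9.
A2: add {3, 4} — 3 (Runner) has 3→7; 4 (Runner) has 4→6.
A3 = A2; e.g. 1 (Keeper) can still go to 2. Fixed point.
8 never enters the attractor, so Keeper can avoid the target forever.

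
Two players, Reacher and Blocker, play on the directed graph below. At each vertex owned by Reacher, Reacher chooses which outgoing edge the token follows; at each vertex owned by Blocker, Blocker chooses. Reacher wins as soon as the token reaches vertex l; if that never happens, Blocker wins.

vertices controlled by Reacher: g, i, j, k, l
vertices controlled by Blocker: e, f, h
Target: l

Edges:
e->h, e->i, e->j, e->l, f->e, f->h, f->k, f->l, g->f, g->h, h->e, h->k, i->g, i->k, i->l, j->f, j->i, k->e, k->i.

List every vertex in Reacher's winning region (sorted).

A0 = {l}
A1: add {i} — i (Reacher) has i→l.
A2: add {j, k} — j (Reacher) has j→i; k (Reacher) has k→i.
A3 = A2; e.g. e (Blocker) can still go to h. Fixed point.
Reacher's winning region = {i, j, k, l}.

i, j, k, l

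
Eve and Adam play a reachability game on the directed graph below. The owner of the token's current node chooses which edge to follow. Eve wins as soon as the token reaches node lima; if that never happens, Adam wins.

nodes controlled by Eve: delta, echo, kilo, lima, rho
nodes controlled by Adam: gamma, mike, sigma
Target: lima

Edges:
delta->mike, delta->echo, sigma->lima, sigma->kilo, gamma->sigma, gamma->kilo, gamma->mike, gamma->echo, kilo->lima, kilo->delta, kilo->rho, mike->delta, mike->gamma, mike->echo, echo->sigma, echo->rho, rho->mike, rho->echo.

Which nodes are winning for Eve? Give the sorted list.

A0 = {lima}
A1: add {kilo} — kilo (Eve) has kilo→lima.
A2: add {sigma} — sigma (Adam): all of {lima, kilo} already in.
A3: add {echo} — echo (Eve) has echo→sigma.
A4: add {delta, rho} — delta (Eve) has delta→echo; rho (Eve) has rho→echo.
A5 = A4; e.g. gamma (Adam) can still go to mike. Fixed point.
Eve's winning region = {delta, echo, kilo, lima, rho, sigma}.

delta, echo, kilo, lima, rho, sigma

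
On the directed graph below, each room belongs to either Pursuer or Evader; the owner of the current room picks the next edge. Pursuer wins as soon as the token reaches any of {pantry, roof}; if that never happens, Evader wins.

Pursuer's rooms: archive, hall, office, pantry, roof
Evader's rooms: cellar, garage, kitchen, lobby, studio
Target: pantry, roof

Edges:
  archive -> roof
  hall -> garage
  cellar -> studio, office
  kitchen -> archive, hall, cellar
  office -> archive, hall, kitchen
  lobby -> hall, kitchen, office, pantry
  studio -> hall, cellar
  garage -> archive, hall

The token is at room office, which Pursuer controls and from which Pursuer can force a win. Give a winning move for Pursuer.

archive

A0 = {pantry, roof}
A1: add {archive} — archive (Pursuer) has archive→roof.
A2: add {office} — office (Pursuer) has office→archive.
A3 = A2; e.g. hall (Pursuer) has no edge into A2. Fixed point.
From office, successor archive is in the attractor (rank 1); the other successors hall, kitchen are not.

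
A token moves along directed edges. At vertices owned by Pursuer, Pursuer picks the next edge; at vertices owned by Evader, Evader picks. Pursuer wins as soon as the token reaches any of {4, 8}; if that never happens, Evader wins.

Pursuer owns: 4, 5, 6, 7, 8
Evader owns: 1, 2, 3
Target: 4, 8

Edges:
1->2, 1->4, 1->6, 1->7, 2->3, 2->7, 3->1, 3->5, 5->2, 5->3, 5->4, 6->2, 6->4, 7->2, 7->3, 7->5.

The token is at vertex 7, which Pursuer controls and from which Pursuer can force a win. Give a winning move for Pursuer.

5

A0 = {4, 8}
A1: add {5, 6} — 5 (Pursuer) has 5→4; 6 (Pursuer) has 6→4.
A2: add {7} — 7 (Pursuer) has 7→5.
A3 = A2; e.g. 1 (Evader) can still go to 2. Fixed point.
From 7, successor 5 is in the attractor (rank 1); the other successors 2, 3 are not.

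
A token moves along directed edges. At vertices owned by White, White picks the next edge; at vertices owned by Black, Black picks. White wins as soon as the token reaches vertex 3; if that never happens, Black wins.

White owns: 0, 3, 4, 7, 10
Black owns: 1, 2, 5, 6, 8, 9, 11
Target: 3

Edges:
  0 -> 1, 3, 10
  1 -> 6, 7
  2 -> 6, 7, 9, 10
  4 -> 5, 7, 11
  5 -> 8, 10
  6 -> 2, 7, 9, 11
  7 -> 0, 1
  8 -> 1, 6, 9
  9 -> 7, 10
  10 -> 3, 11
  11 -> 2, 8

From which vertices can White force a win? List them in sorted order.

A0 = {3}
A1: add {0, 10} — 0 (White) has 0→3; 10 (White) has 10→3.
A2: add {7} — 7 (White) has 7→0.
A3: add {4, 9} — 4 (White) has 4→7; 9 (Black): all of {7, 10} already in.
A4 = A3; e.g. 1 (Black) can still go to 6. Fixed point.
White's winning region = {0, 3, 4, 7, 9, 10}.

0, 3, 4, 7, 9, 10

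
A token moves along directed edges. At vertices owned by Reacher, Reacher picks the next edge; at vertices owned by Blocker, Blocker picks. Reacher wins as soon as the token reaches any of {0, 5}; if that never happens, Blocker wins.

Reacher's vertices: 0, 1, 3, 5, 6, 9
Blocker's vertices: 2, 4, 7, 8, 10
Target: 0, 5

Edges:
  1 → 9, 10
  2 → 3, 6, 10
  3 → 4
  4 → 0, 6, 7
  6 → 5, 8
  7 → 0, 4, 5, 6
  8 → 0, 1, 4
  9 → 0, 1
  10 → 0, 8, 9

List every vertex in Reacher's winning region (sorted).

A0 = {0, 5}
A1: add {6, 9} — 6 (Reacher) has 6→5; 9 (Reacher) has 9→0.
A2: add {1} — 1 (Reacher) has 1→9.
A3 = A2; e.g. 2 (Blocker) can still go to 3. Fixed point.
Reacher's winning region = {0, 1, 5, 6, 9}.

0, 1, 5, 6, 9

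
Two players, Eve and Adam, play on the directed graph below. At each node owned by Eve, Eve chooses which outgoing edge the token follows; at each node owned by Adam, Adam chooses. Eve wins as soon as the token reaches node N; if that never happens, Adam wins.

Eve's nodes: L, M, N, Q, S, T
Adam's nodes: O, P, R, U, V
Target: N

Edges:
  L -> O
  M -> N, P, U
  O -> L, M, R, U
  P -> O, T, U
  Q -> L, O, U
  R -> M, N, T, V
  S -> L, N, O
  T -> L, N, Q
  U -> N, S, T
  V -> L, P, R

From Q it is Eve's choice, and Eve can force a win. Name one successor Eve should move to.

A0 = {N}
A1: add {M, S, T} — M (Eve) has M→N; S (Eve) has S→N; T (Eve) has T→N.
A2: add {U} — U (Adam): all of {N, S, T} already in.
A3: add {Q} — Q (Eve) has Q→U.
A4 = A3; e.g. L (Eve) has no edge into A3. Fixed point.
From Q, successor U is in the attractor (rank 2); the other successors L, O are not.

U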